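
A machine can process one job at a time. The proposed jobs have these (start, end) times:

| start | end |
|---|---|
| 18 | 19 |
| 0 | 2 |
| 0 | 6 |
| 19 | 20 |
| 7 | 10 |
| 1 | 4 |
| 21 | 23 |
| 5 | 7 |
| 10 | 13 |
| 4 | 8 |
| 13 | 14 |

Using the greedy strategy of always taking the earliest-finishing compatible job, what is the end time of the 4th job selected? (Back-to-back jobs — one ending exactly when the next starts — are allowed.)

Sort by end time and greedily take each interval whose start is ≥ the last chosen end.
Sorted by end: (0,2)  (1,4)  (0,6)  (5,7)  (4,8)  (7,10)  (10,13)  (13,14)  (18,19)  (19,20)  (21,23)
take (0,2); skip (1,4); skip (0,6); take (5,7); skip (4,8); take (7,10); take (10,13); take (13,14); take (18,19); take (19,20); take (21,23).
Selected: (0,2) (5,7) (7,10) (10,13) (13,14) (18,19) (19,20) (21,23)

13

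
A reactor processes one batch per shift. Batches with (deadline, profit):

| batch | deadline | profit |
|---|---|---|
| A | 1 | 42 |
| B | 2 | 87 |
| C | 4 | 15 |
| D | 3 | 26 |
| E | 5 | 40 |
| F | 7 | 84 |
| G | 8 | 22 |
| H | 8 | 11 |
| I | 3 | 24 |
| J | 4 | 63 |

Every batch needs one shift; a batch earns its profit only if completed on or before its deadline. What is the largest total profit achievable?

Profit order: B=87 F=84 J=63 A=42 E=40 D=26 I=24 G=22 C=15 H=11
Assign: B→slot 2, F→slot 7, J→slot 4, A→slot 1, E→slot 5, D→slot 3, I skipped, G→slot 8, C skipped, H→slot 6.
Slots: [1:A] [2:B] [3:D] [4:J] [5:E] [6:H] [7:F] [8:G]
Profit = 42 + 87 + 26 + 63 + 40 + 11 + 84 + 22 = 375

375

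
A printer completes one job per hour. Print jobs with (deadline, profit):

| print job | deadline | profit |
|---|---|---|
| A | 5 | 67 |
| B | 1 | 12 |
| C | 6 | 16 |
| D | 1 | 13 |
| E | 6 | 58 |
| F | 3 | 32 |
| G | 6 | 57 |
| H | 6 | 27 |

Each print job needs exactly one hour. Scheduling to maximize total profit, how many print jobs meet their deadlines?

Profit order: A=67 E=58 G=57 F=32 H=27 C=16 D=13 B=12
Assign: A→slot 5, E→slot 6, G→slot 4, F→slot 3, H→slot 2, C→slot 1, D skipped, B skipped.
Slots: [1:C] [2:H] [3:F] [4:G] [5:A] [6:E]
6 of 8 scheduled.

6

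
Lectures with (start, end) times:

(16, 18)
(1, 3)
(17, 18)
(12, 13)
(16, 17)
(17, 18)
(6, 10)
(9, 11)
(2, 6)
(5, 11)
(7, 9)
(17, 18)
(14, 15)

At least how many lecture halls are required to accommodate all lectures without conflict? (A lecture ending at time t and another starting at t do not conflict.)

4

Count concurrent intervals with a sweep; the peak is the room count.
Events (time:±→running): 1:+→1 2:+→2 3:-→1 5:+→2 6:-→1 6:+→2 7:+→3 9:-→2 9:+→3 10:-→2 11:-→1 11:-→0 12:+→1 13:-→0 14:+→1 15:-→0 16:+→1 16:+→2 17:-→1 17:+→2 17:+→3 17:+→4 … peak 4.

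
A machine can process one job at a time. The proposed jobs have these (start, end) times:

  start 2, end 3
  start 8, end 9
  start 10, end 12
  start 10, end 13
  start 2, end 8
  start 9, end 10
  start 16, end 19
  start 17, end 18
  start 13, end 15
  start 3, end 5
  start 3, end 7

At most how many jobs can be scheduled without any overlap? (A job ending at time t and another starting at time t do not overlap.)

7

Greedy by earliest finish: after sorting by end time, pick each interval compatible with the last pick.
Sorted by end: (2,3)  (3,5)  (3,7)  (2,8)  (8,9)  (9,10)  (10,12)  (10,13)  (13,15)  (17,18)  (16,19)
take (2,3); take (3,5); take (8,9); take (9,10); take (10,12); skip (10,13); take (13,15); take (17,18).
Selected 7 jobs.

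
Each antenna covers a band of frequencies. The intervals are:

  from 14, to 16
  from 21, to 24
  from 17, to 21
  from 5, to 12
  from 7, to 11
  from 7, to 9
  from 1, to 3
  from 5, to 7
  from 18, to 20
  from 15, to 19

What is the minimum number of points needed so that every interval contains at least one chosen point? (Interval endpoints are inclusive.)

5

Sort by right endpoint; whenever an interval is uncovered, place a point at its right end.
By right end: [1,3]  [5,7]  [7,9]  [7,11]  [5,12]  [14,16]  [15,19]  [18,20]  [17,21]  [21,24]
[1,3] uncovered → point at 3; [5,7] uncovered → point at 7; [14,16] uncovered → point at 16; [18,20] uncovered → point at 20; [21,24] uncovered → point at 24.
Points: 3, 7, 16, 20, 24 (5 total).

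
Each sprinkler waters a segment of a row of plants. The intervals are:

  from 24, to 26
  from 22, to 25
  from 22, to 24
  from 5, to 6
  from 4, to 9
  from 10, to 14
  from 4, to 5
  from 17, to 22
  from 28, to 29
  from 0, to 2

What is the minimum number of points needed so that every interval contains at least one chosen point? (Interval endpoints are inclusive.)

6

By right end: [0,2]  [4,5]  [5,6]  [4,9]  [10,14]  [17,22]  [22,24]  [22,25]  [24,26]  [28,29]
[0,2] uncovered → point at 2; [4,5] uncovered → point at 5; [10,14] uncovered → point at 14; [17,22] uncovered → point at 22; [24,26] uncovered → point at 26; [28,29] uncovered → point at 29.
Points: 2, 5, 14, 22, 26, 29 (6 total).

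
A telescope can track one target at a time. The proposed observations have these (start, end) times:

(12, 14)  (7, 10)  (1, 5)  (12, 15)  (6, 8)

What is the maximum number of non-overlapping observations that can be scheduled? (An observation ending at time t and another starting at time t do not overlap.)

3

Sorted by end: (1,5)  (6,8)  (7,10)  (12,14)  (12,15)
take (1,5); take (6,8); skip (7,10); take (12,14).
Selected 3 observations.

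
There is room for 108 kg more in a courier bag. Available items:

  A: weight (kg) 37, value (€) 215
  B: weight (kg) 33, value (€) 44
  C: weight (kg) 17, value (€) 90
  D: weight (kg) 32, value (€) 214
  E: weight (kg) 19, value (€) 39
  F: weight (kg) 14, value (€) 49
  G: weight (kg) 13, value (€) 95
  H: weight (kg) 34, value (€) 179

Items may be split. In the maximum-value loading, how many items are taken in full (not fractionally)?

4

Greedy by value/weight ratio, highest first.
Ratios (sorted): G 7.31, D 6.69, A 5.81, C 5.29, H 5.26, F 3.50, E 2.05, B 1.33
take G (13 @ 95); take D (32 @ 214); take A (37 @ 215); take C (17 @ 90); take 9/34 of H → 47.38. Capacity used 108/108.
4 item(s) taken whole; one partial (take 9/34 of H).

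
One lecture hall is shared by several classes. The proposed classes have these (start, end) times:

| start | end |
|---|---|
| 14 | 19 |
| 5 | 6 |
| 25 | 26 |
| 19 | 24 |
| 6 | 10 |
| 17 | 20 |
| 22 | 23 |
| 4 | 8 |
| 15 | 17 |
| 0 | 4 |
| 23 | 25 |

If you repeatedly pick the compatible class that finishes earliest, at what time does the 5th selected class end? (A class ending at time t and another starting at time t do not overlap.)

Order by finish time; keep every interval that doesn't clash with the previous kept one.
Sorted by end: (0,4)  (5,6)  (4,8)  (6,10)  (15,17)  (14,19)  (17,20)  (22,23)  (19,24)  (23,25)  (25,26)
take (0,4); take (5,6); skip (4,8); take (6,10); take (15,17); take (17,20); take (22,23); take (23,25); take (25,26).
Selected: (0,4) (5,6) (6,10) (15,17) (17,20) (22,23) (23,25) (25,26)

20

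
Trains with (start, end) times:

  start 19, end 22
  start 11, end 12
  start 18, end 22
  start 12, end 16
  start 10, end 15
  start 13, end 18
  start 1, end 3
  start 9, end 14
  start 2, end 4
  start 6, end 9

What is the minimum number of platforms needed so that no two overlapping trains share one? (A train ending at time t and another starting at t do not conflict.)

4

The answer is the maximum number of intervals overlapping at any instant.
starts: [1, 2, 6, 9, 10, 11, 12, 13, 18, 19]
ends:   [3, 4, 9, 12, 14, 15, 16, 18, 22, 22]
s1→1 s2→2 e3→1 e4→0 s6→1 e9→0 s9→1 s10→2 s11→3 e12→2 s12→3 s13→4  — peak 4.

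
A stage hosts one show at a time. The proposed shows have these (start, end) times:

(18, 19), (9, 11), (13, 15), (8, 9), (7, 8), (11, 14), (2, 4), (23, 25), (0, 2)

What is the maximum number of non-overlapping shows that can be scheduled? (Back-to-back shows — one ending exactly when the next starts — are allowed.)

8

By end time: (0,2), (2,4), (7,8), (8,9), (9,11), (11,14), (13,15), (18,19), (23,25).
Pick (0,2); next start ≥ 2 → (2,4); next start ≥ 4 → (7,8); next start ≥ 8 → (8,9); next start ≥ 9 → (9,11); next start ≥ 11 → (11,14); next start ≥ 14 → (18,19); next start ≥ 19 → (23,25).
Selected 8 shows.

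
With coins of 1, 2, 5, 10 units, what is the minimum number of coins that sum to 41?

Greedy: take as many of the largest coin as possible, then repeat with the remainder.
41 = 4×10 + 1×1
Total coins = 4 + 1 = 5

5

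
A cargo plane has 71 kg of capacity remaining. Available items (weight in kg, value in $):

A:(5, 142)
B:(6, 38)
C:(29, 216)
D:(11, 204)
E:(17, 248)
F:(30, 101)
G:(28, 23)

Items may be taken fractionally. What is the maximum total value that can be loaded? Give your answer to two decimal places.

Ratios (sorted): A 28.40, D 18.55, E 14.59, C 7.45, B 6.33, F 3.37, G 0.82
take A (5 @ 142); take D (11 @ 204); take E (17 @ 248); take C (29 @ 216); take B (6 @ 38); take 3/30 of F → 10.10. Capacity used 71/71.
Total value = 858.10

858.10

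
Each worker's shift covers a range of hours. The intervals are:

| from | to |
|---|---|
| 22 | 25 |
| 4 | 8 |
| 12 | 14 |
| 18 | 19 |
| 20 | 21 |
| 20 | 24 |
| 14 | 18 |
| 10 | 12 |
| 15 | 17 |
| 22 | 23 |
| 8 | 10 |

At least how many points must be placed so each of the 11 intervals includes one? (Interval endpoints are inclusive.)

Sort by right endpoint; whenever an interval is uncovered, place a point at its right end.
Sorted: [4,8] [8,10] [10,12] [12,14] [15,17] [14,18] [18,19] [20,21] [22,23] [20,24] [22,25]
{[4,8],[8,10]} hit by 8; {[10,12],[12,14]} hit by 12; {[15,17],[14,18]} hit by 17; {[18,19]} hit by 19; {[20,21]} hit by 21; {[22,23],[20,24],[22,25]} hit by 23.
Points: 8, 12, 17, 19, 21, 23 (6 total).

6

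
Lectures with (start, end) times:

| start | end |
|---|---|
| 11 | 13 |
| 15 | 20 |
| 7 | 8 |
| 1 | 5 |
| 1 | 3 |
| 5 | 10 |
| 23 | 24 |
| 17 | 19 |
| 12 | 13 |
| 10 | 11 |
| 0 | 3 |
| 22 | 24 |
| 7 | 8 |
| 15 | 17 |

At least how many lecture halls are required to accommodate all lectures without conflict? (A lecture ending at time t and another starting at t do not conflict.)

3

Events (time:±→running): 0:+→1 1:+→2 1:+→3 … peak 3.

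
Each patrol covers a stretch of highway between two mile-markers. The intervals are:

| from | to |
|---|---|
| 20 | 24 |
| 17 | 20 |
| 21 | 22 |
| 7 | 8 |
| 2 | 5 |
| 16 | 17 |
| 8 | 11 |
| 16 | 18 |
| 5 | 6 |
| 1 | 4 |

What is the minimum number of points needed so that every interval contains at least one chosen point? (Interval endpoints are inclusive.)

Process intervals by earliest right end; each time one isn't hit yet, stab at its right endpoint.
Sorted: [1,4] [2,5] [5,6] [7,8] [8,11] [16,17] [16,18] [17,20] [21,22] [20,24]
{[1,4],[2,5]} hit by 4; {[5,6]} hit by 6; {[7,8],[8,11]} hit by 8; {[16,17],[16,18],[17,20]} hit by 17; {[21,22],[20,24]} hit by 22.
Points: 4, 6, 8, 17, 22 (5 total).

5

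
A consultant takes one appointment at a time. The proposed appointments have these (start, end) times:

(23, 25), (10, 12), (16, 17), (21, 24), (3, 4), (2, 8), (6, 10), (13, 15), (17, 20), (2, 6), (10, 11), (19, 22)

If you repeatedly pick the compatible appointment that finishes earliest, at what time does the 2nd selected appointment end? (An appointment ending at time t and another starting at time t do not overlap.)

Sort by end time and greedily take each interval whose start is ≥ the last chosen end.
By end time: (3,4), (2,6), (2,8), (6,10), (10,11), (10,12), (13,15), (16,17), (17,20), (19,22), (21,24), (23,25).
Pick (3,4); next start ≥ 4 → (6,10); next start ≥ 10 → (10,11); next start ≥ 11 → (13,15); next start ≥ 15 → (16,17); next start ≥ 17 → (17,20); next start ≥ 20 → (21,24).
Selected: (3,4) (6,10) (10,11) (13,15) (16,17) (17,20) (21,24)

10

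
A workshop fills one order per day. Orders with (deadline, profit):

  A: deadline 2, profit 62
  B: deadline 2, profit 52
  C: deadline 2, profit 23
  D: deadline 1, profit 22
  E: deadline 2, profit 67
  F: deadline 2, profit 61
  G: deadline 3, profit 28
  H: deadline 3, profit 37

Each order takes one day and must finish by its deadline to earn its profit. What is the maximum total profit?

166

Take jobs in profit order; each goes to the latest open slot no later than its deadline.
Profit order: E=67 A=62 F=61 B=52 H=37 G=28 C=23 D=22
Assign: E→slot 2, A→slot 1, F skipped, B skipped, H→slot 3, G skipped, C skipped, D skipped.
Slots: [1:A] [2:E] [3:H]
Profit = 62 + 67 + 37 = 166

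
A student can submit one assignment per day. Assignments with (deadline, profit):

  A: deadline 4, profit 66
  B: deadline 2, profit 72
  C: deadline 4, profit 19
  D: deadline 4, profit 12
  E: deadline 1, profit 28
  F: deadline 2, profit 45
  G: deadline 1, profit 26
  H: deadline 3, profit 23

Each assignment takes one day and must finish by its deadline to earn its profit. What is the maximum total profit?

206

By profit: B(d2,72), A(d4,66), F(d2,45), E(d1,28), G(d1,26), H(d3,23), C(d4,19), D(d4,12)
B→slot 2; A→slot 4; F→slot 1; E skipped; G skipped; H→slot 3; C skipped; D skipped.
Profit = 45 + 72 + 23 + 66 = 206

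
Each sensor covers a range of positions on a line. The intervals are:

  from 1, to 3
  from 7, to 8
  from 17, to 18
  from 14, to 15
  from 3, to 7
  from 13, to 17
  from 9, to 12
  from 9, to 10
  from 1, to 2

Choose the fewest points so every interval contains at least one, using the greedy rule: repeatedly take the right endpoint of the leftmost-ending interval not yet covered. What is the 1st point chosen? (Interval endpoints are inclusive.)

Sorted: [1,2] [1,3] [3,7] [7,8] [9,10] [9,12] [14,15] [13,17] [17,18]
{[1,2],[1,3]} hit by 2; {[3,7],[7,8]} hit by 7; {[9,10],[9,12]} hit by 10; {[14,15],[13,17]} hit by 15; {[17,18]} hit by 18.
Points: 2, 7, 10, 15, 18 (5 total).

2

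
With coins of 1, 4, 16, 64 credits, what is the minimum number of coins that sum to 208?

208 = 3×64 + 1×16
Total coins = 3 + 1 = 4

4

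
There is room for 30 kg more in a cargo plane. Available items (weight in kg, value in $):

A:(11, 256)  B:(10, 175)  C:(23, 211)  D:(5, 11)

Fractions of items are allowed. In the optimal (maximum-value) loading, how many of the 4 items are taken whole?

2

Greedy by value/weight ratio, highest first.
Ratios (sorted): A 23.27, B 17.50, C 9.17, D 2.20
take A (11 @ 256); take B (10 @ 175); take 9/23 of C → 82.57. Capacity used 30/30.
2 item(s) taken whole; one partial (take 9/23 of C).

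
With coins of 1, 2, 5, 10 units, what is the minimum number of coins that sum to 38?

38 = 3×10 + 1×5 + 1×2 + 1×1
Total coins = 3 + 1 + 1 + 1 = 6

6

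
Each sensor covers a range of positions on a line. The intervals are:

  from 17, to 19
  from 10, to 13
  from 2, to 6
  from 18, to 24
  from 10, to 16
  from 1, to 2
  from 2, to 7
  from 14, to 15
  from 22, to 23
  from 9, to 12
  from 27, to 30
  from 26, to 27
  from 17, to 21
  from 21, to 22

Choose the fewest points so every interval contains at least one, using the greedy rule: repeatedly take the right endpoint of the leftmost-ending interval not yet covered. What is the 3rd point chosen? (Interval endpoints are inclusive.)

15

By right end: [1,2]  [2,6]  [2,7]  [9,12]  [10,13]  [14,15]  [10,16]  [17,19]  [17,21]  [21,22]  [22,23]  [18,24]  [26,27]  [27,30]
[1,2] uncovered → point at 2; [9,12] uncovered → point at 12; [14,15] uncovered → point at 15; [17,19] uncovered → point at 19; [21,22] uncovered → point at 22; [26,27] uncovered → point at 27.
Points: 2, 12, 15, 19, 22, 27 (6 total).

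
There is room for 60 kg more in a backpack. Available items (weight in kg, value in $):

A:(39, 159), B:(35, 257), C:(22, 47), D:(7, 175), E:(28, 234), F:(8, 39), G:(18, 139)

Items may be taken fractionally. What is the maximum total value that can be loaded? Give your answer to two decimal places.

599.40

Greedy by value/weight ratio, highest first.
Order: D (175/7=25.00) > E (234/28=8.36) > G (139/18=7.72) > B (257/35=7.34) > F (39/8=4.88) > A (159/39=4.08) > C (47/22=2.14)
Fill: take D (7 @ 175) → take E (28 @ 234) → take G (18 @ 139) → take 7/35 of B → 51.40; 60/60 used.
Total value = 599.40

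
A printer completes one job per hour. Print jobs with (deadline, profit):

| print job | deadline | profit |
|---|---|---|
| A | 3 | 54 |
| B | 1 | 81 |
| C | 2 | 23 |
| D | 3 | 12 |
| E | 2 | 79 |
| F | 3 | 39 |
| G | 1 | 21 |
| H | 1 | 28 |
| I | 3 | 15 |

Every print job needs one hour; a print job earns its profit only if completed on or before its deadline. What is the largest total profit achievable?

Sort by profit descending; place each in the latest free slot ≤ its deadline.
By profit: B(d1,81), E(d2,79), A(d3,54), F(d3,39), H(d1,28), C(d2,23), G(d1,21), I(d3,15), D(d3,12)
B→slot 1; E→slot 2; A→slot 3; F skipped; H skipped; C skipped; G skipped; I skipped; D skipped.
Profit = 81 + 79 + 54 = 214

214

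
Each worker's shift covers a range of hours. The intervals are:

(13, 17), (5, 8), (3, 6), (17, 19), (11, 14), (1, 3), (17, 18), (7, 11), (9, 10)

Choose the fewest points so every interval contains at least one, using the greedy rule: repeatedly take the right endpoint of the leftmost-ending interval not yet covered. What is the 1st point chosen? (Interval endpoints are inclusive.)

3

Sort by right endpoint; whenever an interval is uncovered, place a point at its right end.
By right end: [1,3]  [3,6]  [5,8]  [9,10]  [7,11]  [11,14]  [13,17]  [17,18]  [17,19]
[1,3] uncovered → point at 3; [5,8] uncovered → point at 8; [9,10] uncovered → point at 10; [11,14] uncovered → point at 14; [17,18] uncovered → point at 18.
Points: 3, 8, 10, 14, 18 (5 total).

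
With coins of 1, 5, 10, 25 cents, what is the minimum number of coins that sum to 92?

7

92 = 3×25 + 1×10 + 1×5 + 2×1
Total coins = 3 + 1 + 1 + 2 = 7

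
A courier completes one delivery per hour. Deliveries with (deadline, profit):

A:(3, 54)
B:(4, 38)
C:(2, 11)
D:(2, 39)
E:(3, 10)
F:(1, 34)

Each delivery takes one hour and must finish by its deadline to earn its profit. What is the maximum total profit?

Take jobs in profit order; each goes to the latest open slot no later than its deadline.
Profit order: A=54 D=39 B=38 F=34 C=11 E=10
Assign: A→slot 3, D→slot 2, B→slot 4, F→slot 1, C skipped, E skipped.
Slots: [1:F] [2:D] [3:A] [4:B]
Profit = 34 + 39 + 54 + 38 = 165

165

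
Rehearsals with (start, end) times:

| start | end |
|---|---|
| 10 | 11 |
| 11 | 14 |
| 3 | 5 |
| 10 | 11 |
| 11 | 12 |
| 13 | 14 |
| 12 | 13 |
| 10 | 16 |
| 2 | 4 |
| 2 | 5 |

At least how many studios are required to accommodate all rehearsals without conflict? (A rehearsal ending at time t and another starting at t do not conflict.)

3

starts: [2, 2, 3, 10, 10, 10, 11, 11, 12, 13]
ends:   [4, 5, 5, 11, 11, 12, 13, 14, 14, 16]
s2→1 s2→2 s3→3  — peak 3.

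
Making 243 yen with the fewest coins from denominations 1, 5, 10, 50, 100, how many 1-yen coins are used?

243 = 2×100 + 4×10 + 3×1
Count of 1: 3

3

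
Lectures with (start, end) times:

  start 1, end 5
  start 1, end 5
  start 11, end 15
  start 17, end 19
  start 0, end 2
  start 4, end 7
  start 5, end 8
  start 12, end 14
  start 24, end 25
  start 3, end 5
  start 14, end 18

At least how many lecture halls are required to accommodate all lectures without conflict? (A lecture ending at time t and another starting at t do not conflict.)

4

Events (time:±→running): 0:+→1 1:+→2 1:+→3 2:-→2 3:+→3 4:+→4 … peak 4.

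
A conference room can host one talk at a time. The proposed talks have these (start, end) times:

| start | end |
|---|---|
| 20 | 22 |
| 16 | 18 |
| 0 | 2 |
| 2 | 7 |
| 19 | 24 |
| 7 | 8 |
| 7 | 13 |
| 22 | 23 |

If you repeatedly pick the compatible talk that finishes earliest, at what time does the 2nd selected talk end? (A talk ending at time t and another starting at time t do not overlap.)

7

Sort by end time and greedily take each interval whose start is ≥ the last chosen end.
Sorted by end: (0,2)  (2,7)  (7,8)  (7,13)  (16,18)  (20,22)  (22,23)  (19,24)
take (0,2); take (2,7); take (7,8); take (16,18); take (20,22); take (22,23).
Selected: (0,2) (2,7) (7,8) (16,18) (20,22) (22,23)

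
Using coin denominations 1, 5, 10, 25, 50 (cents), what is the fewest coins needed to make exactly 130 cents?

4

130 − 2×50→30 − 1×25→5 − 1×5→0
Total coins = 2 + 1 + 1 = 4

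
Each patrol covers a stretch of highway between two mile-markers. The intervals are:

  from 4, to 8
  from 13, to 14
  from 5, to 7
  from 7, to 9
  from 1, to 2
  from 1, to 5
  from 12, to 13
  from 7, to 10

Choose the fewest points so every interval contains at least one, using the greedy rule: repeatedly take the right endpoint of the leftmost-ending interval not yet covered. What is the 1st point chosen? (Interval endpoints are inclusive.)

2

Sort by right endpoint; whenever an interval is uncovered, place a point at its right end.
Sorted: [1,2] [1,5] [5,7] [4,8] [7,9] [7,10] [12,13] [13,14]
{[1,2],[1,5]} hit by 2; {[5,7],[4,8],[7,9],[7,10]} hit by 7; {[12,13],[13,14]} hit by 13.
Points: 2, 7, 13 (3 total).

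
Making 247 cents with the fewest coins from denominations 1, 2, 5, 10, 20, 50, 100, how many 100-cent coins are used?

Use the largest denomination that fits, subtract, and repeat.
247 − 2×100→47 − 2×20→7 − 1×5→2 − 1×2→0
Count of 100: 2

2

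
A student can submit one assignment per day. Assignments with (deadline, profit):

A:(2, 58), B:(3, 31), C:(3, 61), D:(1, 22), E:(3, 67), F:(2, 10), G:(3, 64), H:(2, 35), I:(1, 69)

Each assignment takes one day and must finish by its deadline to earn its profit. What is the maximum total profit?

200

Sort by profit descending; place each in the latest free slot ≤ its deadline.
By profit: I(d1,69), E(d3,67), G(d3,64), C(d3,61), A(d2,58), H(d2,35), B(d3,31), D(d1,22), F(d2,10)
I→slot 1; E→slot 3; G→slot 2; C skipped; A skipped; H skipped; B skipped; D skipped; F skipped.
Profit = 69 + 64 + 67 = 200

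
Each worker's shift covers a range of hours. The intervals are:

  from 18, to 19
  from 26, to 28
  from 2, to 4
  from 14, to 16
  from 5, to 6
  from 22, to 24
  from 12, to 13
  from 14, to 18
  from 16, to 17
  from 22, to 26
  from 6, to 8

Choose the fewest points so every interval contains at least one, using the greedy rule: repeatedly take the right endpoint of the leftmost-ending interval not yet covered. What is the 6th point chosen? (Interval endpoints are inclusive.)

24

Process intervals by earliest right end; each time one isn't hit yet, stab at its right endpoint.
By right end: [2,4]  [5,6]  [6,8]  [12,13]  [14,16]  [16,17]  [14,18]  [18,19]  [22,24]  [22,26]  [26,28]
[2,4] uncovered → point at 4; [5,6] uncovered → point at 6; [12,13] uncovered → point at 13; [14,16] uncovered → point at 16; [18,19] uncovered → point at 19; [22,24] uncovered → point at 24; [26,28] uncovered → point at 28.
Points: 4, 6, 13, 16, 19, 24, 28 (7 total).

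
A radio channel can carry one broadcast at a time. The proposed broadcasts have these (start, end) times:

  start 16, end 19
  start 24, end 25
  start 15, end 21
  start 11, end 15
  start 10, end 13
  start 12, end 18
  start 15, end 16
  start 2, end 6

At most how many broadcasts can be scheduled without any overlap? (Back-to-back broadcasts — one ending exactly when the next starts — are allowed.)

5

Greedy by earliest finish: after sorting by end time, pick each interval compatible with the last pick.
By end time: (2,6), (10,13), (11,15), (15,16), (12,18), (16,19), (15,21), (24,25).
Pick (2,6); next start ≥ 6 → (10,13); next start ≥ 13 → (15,16); next start ≥ 16 → (16,19); next start ≥ 19 → (24,25).
Selected 5 broadcasts.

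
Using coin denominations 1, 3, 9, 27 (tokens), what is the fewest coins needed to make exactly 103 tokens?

7

103 = 3×27 + 2×9 + 1×3 + 1×1
Total coins = 3 + 2 + 1 + 1 = 7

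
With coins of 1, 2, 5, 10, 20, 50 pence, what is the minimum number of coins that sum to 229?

229 − 4×50→29 − 1×20→9 − 1×5→4 − 2×2→0
Total coins = 4 + 1 + 1 + 2 = 8

8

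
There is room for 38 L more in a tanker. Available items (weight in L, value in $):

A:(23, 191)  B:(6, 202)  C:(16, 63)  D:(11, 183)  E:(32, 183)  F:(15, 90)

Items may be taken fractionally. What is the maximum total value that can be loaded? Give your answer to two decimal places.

Sort by value per unit weight and fill in that order.
Order: B (202/6=33.67) > D (183/11=16.64) > A (191/23=8.30) > F (90/15=6.00) > E (183/32=5.72) > C (63/16=3.94)
Fill: take B (6 @ 202) → take D (11 @ 183) → take 21/23 of A → 174.39; 38/38 used.
Total value = 559.39

559.39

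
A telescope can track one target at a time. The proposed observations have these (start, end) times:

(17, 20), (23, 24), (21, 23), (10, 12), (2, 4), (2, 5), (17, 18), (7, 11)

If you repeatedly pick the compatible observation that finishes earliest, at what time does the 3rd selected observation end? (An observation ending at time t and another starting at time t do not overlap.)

Sorted by end: (2,4)  (2,5)  (7,11)  (10,12)  (17,18)  (17,20)  (21,23)  (23,24)
take (2,4); take (7,11); take (17,18); skip (17,20); take (21,23); take (23,24).
Selected: (2,4) (7,11) (17,18) (21,23) (23,24)

18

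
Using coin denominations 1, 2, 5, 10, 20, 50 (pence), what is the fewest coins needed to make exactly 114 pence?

Use the largest denomination that fits, subtract, and repeat.
114 − 2×50→14 − 1×10→4 − 2×2→0
Total coins = 2 + 1 + 2 = 5

5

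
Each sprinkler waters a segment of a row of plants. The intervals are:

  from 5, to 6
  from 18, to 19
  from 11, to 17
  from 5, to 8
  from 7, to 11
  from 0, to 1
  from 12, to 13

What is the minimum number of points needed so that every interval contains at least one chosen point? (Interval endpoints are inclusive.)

5

Sorted: [0,1] [5,6] [5,8] [7,11] [12,13] [11,17] [18,19]
{[0,1]} hit by 1; {[5,6],[5,8]} hit by 6; {[7,11]} hit by 11; {[12,13],[11,17]} hit by 13; {[18,19]} hit by 19.
Points: 1, 6, 11, 13, 19 (5 total).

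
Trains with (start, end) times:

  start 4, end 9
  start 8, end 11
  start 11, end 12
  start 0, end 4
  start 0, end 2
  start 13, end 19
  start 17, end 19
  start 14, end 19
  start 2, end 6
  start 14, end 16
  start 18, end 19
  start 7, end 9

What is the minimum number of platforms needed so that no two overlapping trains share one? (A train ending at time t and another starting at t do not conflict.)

The answer is the maximum number of intervals overlapping at any instant.
starts: [0, 0, 2, 4, 7, 8, 11, 13, 14, 14, 17, 18]
ends:   [2, 4, 6, 9, 9, 11, 12, 16, 19, 19, 19, 19]
s0→1 s0→2 e2→1 s2→2 e4→1 s4→2 e6→1 s7→2 s8→3 e9→2 e9→1 e11→0 s11→1 e12→0 s13→1 s14→2 s14→3 e16→2 s17→3 s18→4  — peak 4.

4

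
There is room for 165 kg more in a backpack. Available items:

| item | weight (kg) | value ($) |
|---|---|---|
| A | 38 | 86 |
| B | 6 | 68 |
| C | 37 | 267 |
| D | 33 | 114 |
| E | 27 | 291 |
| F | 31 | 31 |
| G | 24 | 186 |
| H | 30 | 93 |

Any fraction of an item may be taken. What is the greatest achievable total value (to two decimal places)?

1037.11

Sort by value per unit weight and fill in that order.
Order: B (68/6=11.33) > E (291/27=10.78) > G (186/24=7.75) > C (267/37=7.22) > D (114/33=3.45) > H (93/30=3.10) > A (86/38=2.26) > F (31/31=1.00)
Fill: take B (6 @ 68) → take E (27 @ 291) → take G (24 @ 186) → take C (37 @ 267) → take D (33 @ 114) → take H (30 @ 93) → take 8/38 of A → 18.11; 165/165 used.
Total value = 1037.11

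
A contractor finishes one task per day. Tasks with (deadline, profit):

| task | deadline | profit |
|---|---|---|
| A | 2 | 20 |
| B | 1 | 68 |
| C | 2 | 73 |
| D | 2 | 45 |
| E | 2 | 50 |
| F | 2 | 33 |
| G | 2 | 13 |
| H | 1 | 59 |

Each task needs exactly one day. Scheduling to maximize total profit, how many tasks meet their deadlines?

2

Sort by profit descending; place each in the latest free slot ≤ its deadline.
Profit order: C=73 B=68 H=59 E=50 D=45 F=33 A=20 G=13
Assign: C→slot 2, B→slot 1, H skipped, E skipped, D skipped, F skipped, A skipped, G skipped.
Slots: [1:B] [2:C]
2 of 8 scheduled.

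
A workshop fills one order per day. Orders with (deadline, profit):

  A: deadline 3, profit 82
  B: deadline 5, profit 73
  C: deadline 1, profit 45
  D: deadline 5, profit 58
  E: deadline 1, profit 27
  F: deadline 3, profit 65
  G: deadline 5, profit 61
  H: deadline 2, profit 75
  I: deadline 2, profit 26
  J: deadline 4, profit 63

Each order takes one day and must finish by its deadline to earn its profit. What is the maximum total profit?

358

Sort by profit descending; place each in the latest free slot ≤ its deadline.
Profit order: A=82 H=75 B=73 F=65 J=63 G=61 D=58 C=45 E=27 I=26
Assign: A→slot 3, H→slot 2, B→slot 5, F→slot 1, J→slot 4, G skipped, D skipped, C skipped, E skipped, I skipped.
Slots: [1:F] [2:H] [3:A] [4:J] [5:B]
Profit = 65 + 75 + 82 + 63 + 73 = 358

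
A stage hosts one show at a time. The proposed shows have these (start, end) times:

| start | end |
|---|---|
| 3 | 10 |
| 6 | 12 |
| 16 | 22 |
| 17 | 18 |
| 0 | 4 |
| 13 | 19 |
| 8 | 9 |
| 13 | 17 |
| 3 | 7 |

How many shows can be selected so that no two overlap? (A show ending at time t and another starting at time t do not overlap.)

4

Greedy by earliest finish: after sorting by end time, pick each interval compatible with the last pick.
By end time: (0,4), (3,7), (8,9), (3,10), (6,12), (13,17), (17,18), (13,19), (16,22).
Pick (0,4); next start ≥ 4 → (8,9); next start ≥ 9 → (13,17); next start ≥ 17 → (17,18).
Selected 4 shows.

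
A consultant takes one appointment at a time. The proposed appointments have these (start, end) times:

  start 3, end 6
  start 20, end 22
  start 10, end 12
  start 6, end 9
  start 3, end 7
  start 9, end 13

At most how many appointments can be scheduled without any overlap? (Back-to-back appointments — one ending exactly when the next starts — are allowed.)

Greedy by earliest finish: after sorting by end time, pick each interval compatible with the last pick.
By end time: (3,6), (3,7), (6,9), (10,12), (9,13), (20,22).
Pick (3,6); next start ≥ 6 → (6,9); next start ≥ 9 → (10,12); next start ≥ 12 → (20,22).
Selected 4 appointments.

4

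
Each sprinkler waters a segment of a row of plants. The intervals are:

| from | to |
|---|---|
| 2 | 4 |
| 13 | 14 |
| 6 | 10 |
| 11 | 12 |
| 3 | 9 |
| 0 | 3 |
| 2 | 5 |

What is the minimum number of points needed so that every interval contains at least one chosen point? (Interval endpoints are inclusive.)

4

Process intervals by earliest right end; each time one isn't hit yet, stab at its right endpoint.
Sorted: [0,3] [2,4] [2,5] [3,9] [6,10] [11,12] [13,14]
{[0,3],[2,4],[2,5],[3,9]} hit by 3; {[6,10]} hit by 10; {[11,12]} hit by 12; {[13,14]} hit by 14.
Points: 3, 10, 12, 14 (4 total).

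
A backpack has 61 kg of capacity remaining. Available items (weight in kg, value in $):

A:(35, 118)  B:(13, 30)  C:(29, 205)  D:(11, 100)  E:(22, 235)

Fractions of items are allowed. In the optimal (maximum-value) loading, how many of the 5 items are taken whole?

Sort by value per unit weight and fill in that order.
Ratios (sorted): E 10.68, D 9.09, C 7.07, A 3.37, B 2.31
take E (22 @ 235); take D (11 @ 100); take 28/29 of C → 197.93. Capacity used 61/61.
2 item(s) taken whole; one partial (take 28/29 of C).

2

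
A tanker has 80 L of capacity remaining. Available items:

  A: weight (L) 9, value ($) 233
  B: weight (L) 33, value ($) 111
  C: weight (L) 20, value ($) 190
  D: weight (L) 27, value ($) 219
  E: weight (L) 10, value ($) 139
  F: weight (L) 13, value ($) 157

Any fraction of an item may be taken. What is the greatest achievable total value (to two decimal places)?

Greedy by value/weight ratio, highest first.
Ratios (sorted): A 25.89, E 13.90, F 12.08, C 9.50, D 8.11, B 3.36
take A (9 @ 233); take E (10 @ 139); take F (13 @ 157); take C (20 @ 190); take D (27 @ 219); take 1/33 of B → 3.36. Capacity used 80/80.
Total value = 941.36

941.36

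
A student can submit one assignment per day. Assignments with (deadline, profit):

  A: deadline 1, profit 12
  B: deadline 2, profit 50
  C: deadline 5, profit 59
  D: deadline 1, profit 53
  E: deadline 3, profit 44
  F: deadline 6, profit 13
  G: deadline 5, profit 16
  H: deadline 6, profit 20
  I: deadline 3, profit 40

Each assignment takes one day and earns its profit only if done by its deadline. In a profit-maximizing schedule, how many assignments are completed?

Take jobs in profit order; each goes to the latest open slot no later than its deadline.
By profit: C(d5,59), D(d1,53), B(d2,50), E(d3,44), I(d3,40), H(d6,20), G(d5,16), F(d6,13), A(d1,12)
C→slot 5; D→slot 1; B→slot 2; E→slot 3; I skipped; H→slot 6; G→slot 4; F skipped; A skipped.
6 of 9 scheduled.

6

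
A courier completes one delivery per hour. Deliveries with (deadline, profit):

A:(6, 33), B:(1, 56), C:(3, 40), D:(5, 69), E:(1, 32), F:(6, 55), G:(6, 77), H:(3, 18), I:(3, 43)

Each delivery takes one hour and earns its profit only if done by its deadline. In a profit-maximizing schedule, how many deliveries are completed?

Profit order: G=77 D=69 B=56 F=55 I=43 C=40 A=33 E=32 H=18
Assign: G→slot 6, D→slot 5, B→slot 1, F→slot 4, I→slot 3, C→slot 2, A skipped, E skipped, H skipped.
Slots: [1:B] [2:C] [3:I] [4:F] [5:D] [6:G]
6 of 9 scheduled.

6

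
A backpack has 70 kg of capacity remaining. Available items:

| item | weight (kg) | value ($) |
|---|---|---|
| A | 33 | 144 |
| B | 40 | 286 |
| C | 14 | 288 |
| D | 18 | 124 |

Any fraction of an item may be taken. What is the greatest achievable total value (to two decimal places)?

684.22

Ratios (sorted): C 20.57, B 7.15, D 6.89, A 4.36
take C (14 @ 288); take B (40 @ 286); take 16/18 of D → 110.22. Capacity used 70/70.
Total value = 684.22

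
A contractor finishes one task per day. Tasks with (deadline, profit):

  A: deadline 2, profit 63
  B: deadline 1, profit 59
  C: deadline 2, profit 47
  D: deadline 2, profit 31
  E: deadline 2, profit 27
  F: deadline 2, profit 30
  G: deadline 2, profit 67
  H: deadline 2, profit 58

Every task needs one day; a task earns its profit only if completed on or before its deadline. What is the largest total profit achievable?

Take jobs in profit order; each goes to the latest open slot no later than its deadline.
Profit order: G=67 A=63 B=59 H=58 C=47 D=31 F=30 E=27
Assign: G→slot 2, A→slot 1, B skipped, H skipped, C skipped, D skipped, F skipped, E skipped.
Slots: [1:A] [2:G]
Profit = 63 + 67 = 130

130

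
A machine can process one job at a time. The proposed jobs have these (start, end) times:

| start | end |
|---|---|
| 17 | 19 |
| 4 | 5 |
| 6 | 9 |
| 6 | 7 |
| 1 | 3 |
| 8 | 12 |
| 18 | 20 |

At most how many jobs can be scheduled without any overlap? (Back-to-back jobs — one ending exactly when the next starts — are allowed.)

By end time: (1,3), (4,5), (6,7), (6,9), (8,12), (17,19), (18,20).
Pick (1,3); next start ≥ 3 → (4,5); next start ≥ 5 → (6,7); next start ≥ 7 → (8,12); next start ≥ 12 → (17,19).
Selected 5 jobs.

5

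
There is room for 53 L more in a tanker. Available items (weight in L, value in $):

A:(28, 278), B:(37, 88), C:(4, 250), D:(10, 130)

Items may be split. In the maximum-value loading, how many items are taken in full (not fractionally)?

3

Greedy by value/weight ratio, highest first.
Ratios (sorted): C 62.50, D 13.00, A 9.93, B 2.38
take C (4 @ 250); take D (10 @ 130); take A (28 @ 278); take 11/37 of B → 26.16. Capacity used 53/53.
3 item(s) taken whole; one partial (take 11/37 of B).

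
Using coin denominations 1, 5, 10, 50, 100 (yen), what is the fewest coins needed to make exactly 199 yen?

11

Greedy: take as many of the largest coin as possible, then repeat with the remainder.
199 − 1×100→99 − 1×50→49 − 4×10→9 − 1×5→4 − 4×1→0
Total coins = 1 + 1 + 4 + 1 + 4 = 11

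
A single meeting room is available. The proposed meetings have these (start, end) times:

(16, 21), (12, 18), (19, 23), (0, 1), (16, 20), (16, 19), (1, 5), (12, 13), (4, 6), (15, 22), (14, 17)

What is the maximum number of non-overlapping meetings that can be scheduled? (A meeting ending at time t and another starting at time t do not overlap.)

5

Greedy by earliest finish: after sorting by end time, pick each interval compatible with the last pick.
Sorted by end: (0,1)  (1,5)  (4,6)  (12,13)  (14,17)  (12,18)  (16,19)  (16,20)  (16,21)  (15,22)  (19,23)
take (0,1); take (1,5); skip (4,6); take (12,13); take (14,17); skip (12,18); skip (16,20); skip (16,21); take (19,23).
Selected 5 meetings.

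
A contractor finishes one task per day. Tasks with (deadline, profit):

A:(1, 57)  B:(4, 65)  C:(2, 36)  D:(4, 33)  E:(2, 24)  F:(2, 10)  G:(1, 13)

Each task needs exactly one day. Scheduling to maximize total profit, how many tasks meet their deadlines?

Take jobs in profit order; each goes to the latest open slot no later than its deadline.
Profit order: B=65 A=57 C=36 D=33 E=24 G=13 F=10
Assign: B→slot 4, A→slot 1, C→slot 2, D→slot 3, E skipped, G skipped, F skipped.
Slots: [1:A] [2:C] [3:D] [4:B]
4 of 7 scheduled.

4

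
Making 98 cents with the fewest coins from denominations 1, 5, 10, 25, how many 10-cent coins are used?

2

Greedy: take as many of the largest coin as possible, then repeat with the remainder.
98 − 3×25→23 − 2×10→3 − 3×1→0
Count of 10: 2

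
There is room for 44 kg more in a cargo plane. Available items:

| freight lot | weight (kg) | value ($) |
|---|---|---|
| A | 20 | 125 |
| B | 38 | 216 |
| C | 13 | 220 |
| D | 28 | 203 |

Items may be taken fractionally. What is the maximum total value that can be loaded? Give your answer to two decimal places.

441.75

Greedy by value/weight ratio, highest first.
Ratios (sorted): C 16.92, D 7.25, A 6.25, B 5.68
take C (13 @ 220); take D (28 @ 203); take 3/20 of A → 18.75. Capacity used 44/44.
Total value = 441.75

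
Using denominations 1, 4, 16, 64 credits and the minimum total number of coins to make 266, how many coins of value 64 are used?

4

Greedy: take as many of the largest coin as possible, then repeat with the remainder.
266 = 4×64 + 2×4 + 2×1
Count of 64: 4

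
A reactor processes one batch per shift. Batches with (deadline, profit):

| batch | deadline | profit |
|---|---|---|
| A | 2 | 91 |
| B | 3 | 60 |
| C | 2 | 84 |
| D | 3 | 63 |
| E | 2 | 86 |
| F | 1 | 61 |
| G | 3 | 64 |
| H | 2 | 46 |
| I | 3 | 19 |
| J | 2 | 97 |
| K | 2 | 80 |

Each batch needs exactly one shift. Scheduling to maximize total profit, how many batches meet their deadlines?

Sort by profit descending; place each in the latest free slot ≤ its deadline.
Profit order: J=97 A=91 E=86 C=84 K=80 G=64 D=63 F=61 B=60 H=46 I=19
Assign: J→slot 2, A→slot 1, E skipped, C skipped, K skipped, G→slot 3, D skipped, F skipped, B skipped, H skipped, I skipped.
Slots: [1:A] [2:J] [3:G]
3 of 11 scheduled.

3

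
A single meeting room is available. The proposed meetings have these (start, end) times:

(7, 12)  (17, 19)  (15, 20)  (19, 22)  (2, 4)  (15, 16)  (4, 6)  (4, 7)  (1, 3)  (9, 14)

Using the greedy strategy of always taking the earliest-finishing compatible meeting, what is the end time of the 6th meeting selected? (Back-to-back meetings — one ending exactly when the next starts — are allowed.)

22

Sort by end time and greedily take each interval whose start is ≥ the last chosen end.
By end time: (1,3), (2,4), (4,6), (4,7), (7,12), (9,14), (15,16), (17,19), (15,20), (19,22).
Pick (1,3); next start ≥ 3 → (4,6); next start ≥ 6 → (7,12); next start ≥ 12 → (15,16); next start ≥ 16 → (17,19); next start ≥ 19 → (19,22).
Selected: (1,3) (4,6) (7,12) (15,16) (17,19) (19,22)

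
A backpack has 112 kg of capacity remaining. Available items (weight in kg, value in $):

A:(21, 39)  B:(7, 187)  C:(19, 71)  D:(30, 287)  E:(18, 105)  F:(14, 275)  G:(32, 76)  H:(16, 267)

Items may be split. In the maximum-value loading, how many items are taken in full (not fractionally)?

6

Greedy by value/weight ratio, highest first.
Ratios (sorted): B 26.71, F 19.64, H 16.69, D 9.57, E 5.83, C 3.74, G 2.38, A 1.86
take B (7 @ 187); take F (14 @ 275); take H (16 @ 267); take D (30 @ 287); take E (18 @ 105); take C (19 @ 71); take 8/32 of G → 19.00. Capacity used 112/112.
6 item(s) taken whole; one partial (take 8/32 of G).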